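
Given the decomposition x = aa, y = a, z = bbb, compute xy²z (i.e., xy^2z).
aaaabbb

Given x = 'aa', y = 'a', z = 'bbb' and i = 2:

xy^2z = x + y·y·...·y (2 times) + z
       = 'aa' + 'a'^2 + 'bbb'
       = 'aa' + 'aa' + 'bbb'
       = 'aaaabbb'

The pumped string is 'aaaabbb' with length 7.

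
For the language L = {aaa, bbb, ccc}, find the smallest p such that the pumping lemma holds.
p = 4

For a finite language L, the pumping lemma holds vacuously if p > max|s| for s ∈ L.

The longest string in L = {aaa, bbb, ccc} has length 3.
If p = 4, then no string s ∈ L has |s| ≥ p, so the condition is vacuously true.

The minimum pumping length is p = 4.

Why no smaller p works: for any p ≤ 3, the longest string s ∈ L has |s| = 3 ≥ p, so it would
have to be pumpable; but pumping up (i = 2, 3, ...) produces ever longer strings, which cannot all lie in the
finite language L. So the pumping property fails for every p ≤ 3.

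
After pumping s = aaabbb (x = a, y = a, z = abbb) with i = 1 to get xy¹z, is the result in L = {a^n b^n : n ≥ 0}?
Yes

xy¹z = a · a · abbb = aaabbb.
aaabbb = a^3 b^3 has equal counts (3 = 3), so it is in L.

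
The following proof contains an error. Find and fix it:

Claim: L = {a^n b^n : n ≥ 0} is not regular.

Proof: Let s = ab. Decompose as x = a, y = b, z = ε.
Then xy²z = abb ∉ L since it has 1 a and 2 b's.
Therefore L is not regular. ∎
Error: The string s = ab might be shorter than the pumping length p.

Correction: Choose s = a^p b^p to ensure |s| ≥ p. Also, the decomposition is wrong: with |xy| ≤ p, y cannot include b's when s starts with p a's.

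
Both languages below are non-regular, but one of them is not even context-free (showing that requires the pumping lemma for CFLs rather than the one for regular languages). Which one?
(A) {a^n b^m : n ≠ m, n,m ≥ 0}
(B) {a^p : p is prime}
(B) {a^p : p is prime}

(B) {a^p : p is prime} requires the CFL pumping lemma.

- {a^n b^m : n ≠ m, n,m ≥ 0} is context-free (but not regular)
  • Can be shown non-regular with the regular pumping lemma
  • After pumping a's, we can make n = m

- {a^p : p is prime} is NOT context-free
  • Requires the CFL pumping lemma to prove
  • The CFL pumping lemma also fails because prime gaps are unbounded

The CFL pumping lemma is "stronger" in that it can prove non-membership
in the larger class of context-free languages.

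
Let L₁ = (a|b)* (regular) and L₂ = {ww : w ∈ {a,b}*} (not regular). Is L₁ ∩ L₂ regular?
No — L₁ ∩ L₂ is not regular.

(a|b)* is all strings over {a,b}, so L₁ ∩ L₂ = {ww : w ∈ {a,b}*} = L₂ itself, which is not regular (pump s = a^p b a^p b).

Note that the bare facts "L₁ regular, L₂ non-regular" do not settle the question by themselves: the closure of regular languages under ∪, ∩, complement and difference applies only when BOTH operands are regular. With a non-regular operand the result can come out regular or non-regular depending on the specific languages, so one has to work out L₁ ∩ L₂ for this particular pair, as above.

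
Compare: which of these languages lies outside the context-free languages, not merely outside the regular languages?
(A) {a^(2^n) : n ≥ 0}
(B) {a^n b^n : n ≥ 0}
(A) {a^(2^n) : n ≥ 0}

(A) {a^(2^n) : n ≥ 0} requires the CFL pumping lemma.

- {a^n b^n : n ≥ 0} is context-free (but not regular)
  • Can be shown non-regular with the regular pumping lemma
  • After pumping, the number of a's and b's become unequal

- {a^(2^n) : n ≥ 0} is NOT context-free
  • Requires the CFL pumping lemma to prove
  • Gaps between powers of 2 grow exponentially

The CFL pumping lemma is "stronger" in that it can prove non-membership
in the larger class of context-free languages.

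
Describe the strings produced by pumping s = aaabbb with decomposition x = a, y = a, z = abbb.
{xy^i z : i ≥ 0} = {a^(2+i) b^3 : i ≥ 0} = {aabbb, aaabbb, aaaabbb, ...}

With x = a, y = a, z = abbb: Starting with aaabbb and pumping the second 'a', we get strings with 2+i a's followed by 3 b's for i = 0, 1, 2, ...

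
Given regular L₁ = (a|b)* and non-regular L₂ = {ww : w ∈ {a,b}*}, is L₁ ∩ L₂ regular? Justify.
No — L₁ ∩ L₂ is not regular.

(a|b)* is all strings over {a,b}, so L₁ ∩ L₂ = {ww : w ∈ {a,b}*} = L₂ itself, which is not regular (pump s = a^p b a^p b).

Note that the bare facts "L₁ regular, L₂ non-regular" do not settle the question by themselves: the closure of regular languages under ∪, ∩, complement and difference applies only when BOTH operands are regular. With a non-regular operand the result can come out regular or non-regular depending on the specific languages, so one has to work out L₁ ∩ L₂ for this particular pair, as above.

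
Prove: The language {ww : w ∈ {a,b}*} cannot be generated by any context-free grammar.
Assume for contradiction that L is context-free, and let p ≥ 1 be the pumping length given by the pumping lemma for CFLs.
Choose s = a^p b^p a^p b^p. Then s ∈ L (take w = a^p b^p) and |s| = 4p ≥ p.
By the CFL pumping lemma, s = uvxyz for some u, v, x, y, z with |vxy| ≤ p, |vy| ≥ 1, and uv^i xy^i z ∈ L for every i ≥ 0.

Write s as four blocks A₁ B₁ A₂ B₂ with A₁ = A₂ = a^p and B₁ = B₂ = b^p. Since |vxy| ≤ p, the window vxy lies inside at most two adjacent blocks. Take i = 0 and let t = uxz, so |t| = 4p − |vy| with 1 ≤ |vy| ≤ p. If |t| is odd, t ∉ L immediately, so assume |vy| is even (hence |vy| ≥ 2) and |t|/2 = 2p − |vy|/2, which satisfies p ≤ |t|/2 ≤ 2p − 1.

Case 1 (vxy inside A₁B₁): t = a^(p−j) b^(p−l) a^p b^p with j + l = |vy|. The second half of t has length < 2p, so it is a suffix of the trailing a^p b^p and ends in b; the first half is a^(p−j) b^(p−l) a^((j+l)/2), which ends in a because (j+l)/2 ≥ 1. The halves differ, so t ∉ L.

Case 2 (vxy inside B₁A₂, straddling the middle): t = a^p b^(p−j) a^(p−l) b^p with j + l = |vy|. If t = ww, then w is a prefix of t of length ≥ p, so w begins with a^p; and w is a suffix of t of length ≥ p, so w ends with b^p. That forces |w| ≥ 2p, contradicting |w| = |t|/2 ≤ 2p − 1. So t ∉ L.

Case 3 (vxy inside A₂B₂): t = a^p b^p a^(p−j) b^(p−l) with j + l = |vy|. The first half of t is a prefix of a^p b^p, so it begins with a; the second half is b^((j+l)/2) a^(p−j) b^(p−l), which begins with b. The halves differ, so t ∉ L.

In every case uv⁰xy⁰z = uxz ∉ L.

This contradicts the CFL pumping lemma, which requires uv^i xy^i z ∈ L for all i ≥ 0.
Hence L = {ww : w ∈ {a,b}*} is not context-free. ∎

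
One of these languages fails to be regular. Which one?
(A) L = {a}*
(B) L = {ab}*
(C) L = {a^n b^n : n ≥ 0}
(C) {a^n b^n : n ≥ 0}

(C) L = {a^n b^n : n ≥ 0} is NOT regular.

The pumping lemma can be used to prove this:
After pumping, the number of a's and b's become unequal

The other languages are regular because they can be recognized by finite automata.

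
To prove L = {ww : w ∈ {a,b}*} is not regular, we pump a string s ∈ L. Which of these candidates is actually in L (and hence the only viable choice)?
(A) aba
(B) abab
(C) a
(B) abab

The pumping lemma is applied to a string s that lies in L, so first check membership of each option:
- (A) aba has odd length 3, so it cannot be written as ww and is not in L ✗
- (B) abab splits into halves ab · ab, which are equal, so it is in L (w = ab) ✓
- (C) a has odd length 1, so it cannot be written as ww and is not in L ✗

Only (B) abab is in L, so it is the only candidate that could play the role of s.
(In a complete proof one picks s in terms of the pumping length p so that |s| ≥ p is guaranteed; a fixed string like abab illustrates the shape of such an s.)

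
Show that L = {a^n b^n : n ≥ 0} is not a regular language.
Assume for contradiction that L is regular, and let p ≥ 1 be the pumping length given by the pumping lemma.
Choose s = a^p b^p. Then s ∈ L and |s| = 2p ≥ p.
By the pumping lemma, s = xyz for some x, y, z with |xy| ≤ p, |y| ≥ 1, and xy^i z ∈ L for every i ≥ 0.
Since |xy| ≤ p and the first p symbols of s are all a's, we must have y = a^k for some k with 1 ≤ k ≤ p.

Take i = 0: xy⁰z = a^(p − k) b^p.
This string has p − k a's but p b's, and p − k < p because k ≥ 1. So xy⁰z ∉ L.

This contradicts the pumping lemma, which requires xy^i z ∈ L for all i ≥ 0.
Hence L = {a^n b^n : n ≥ 0} is not regular. ∎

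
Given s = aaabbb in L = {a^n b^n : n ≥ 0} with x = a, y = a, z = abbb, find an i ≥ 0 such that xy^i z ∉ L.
i = 0

xy⁰z = a · ε · abbb = aabbb; aabbb has 2 a's and 3 b's; 2 ≠ 3, so it is not in L.
(Other choices also work, e.g. i = 2, 3; only i = 1 is guaranteed to stay in L since xy¹z = s.)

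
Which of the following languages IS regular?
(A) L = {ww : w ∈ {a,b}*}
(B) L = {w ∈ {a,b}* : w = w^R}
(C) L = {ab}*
(C) {ab}*

(C) L = {ab}* is regular.

This can be recognized by a finite automaton (DFA/NFA).
Regular expressions like {ab}* define regular languages.

The other choices are not regular:
- {ww : w ∈ {a,b}*}: After pumping, the two halves no longer match
- {w ∈ {a,b}* : w = w^R}: After pumping, the string is no longer symmetric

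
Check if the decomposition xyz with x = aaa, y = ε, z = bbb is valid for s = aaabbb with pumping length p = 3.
Violated: |y| > 0

The decomposition x = aaa, y = ε, z = bbb for s = aaabbb with p = 3
violates the constraint: |y| > 0

|y| = 0, but the pumping lemma requires |y| > 0 (y must be non-empty).

Pumping lemma constraints:
1. xyz = s (decomposition is valid)
2. |xy| ≤ p
3. |y| > 0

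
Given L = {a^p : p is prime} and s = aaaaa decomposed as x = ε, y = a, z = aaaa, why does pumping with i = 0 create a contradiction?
xy⁰z = aaaa ∉ L

Pumping with i = 0 replaces y = a by y⁰ = ε:
- Original: s = xyz = aaaaa; aaaaa has length 5, which is prime, so it is in L
- Pumped: xy⁰z = ε · ε · aaaa = aaaa
- aaaa has length 4 = 2 × 2, which is not prime, so it is not in L

The pumping lemma would require xy⁰z ∈ L, so this decomposition yields a contradiction.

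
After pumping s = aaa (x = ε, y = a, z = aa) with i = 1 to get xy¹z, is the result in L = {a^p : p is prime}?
Yes

xy¹z = ε · a · aa = aaa.
aaa has length 3, which is prime, so it is in L.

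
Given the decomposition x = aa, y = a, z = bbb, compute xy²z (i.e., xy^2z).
aaaabbb

Given x = 'aa', y = 'a', z = 'bbb' and i = 2:

xy^2z = x + y·y·...·y (2 times) + z
       = 'aa' + 'a'^2 + 'bbb'
       = 'aa' + 'aa' + 'bbb'
       = 'aaaabbb'

The pumped string is 'aaaabbb' with length 7.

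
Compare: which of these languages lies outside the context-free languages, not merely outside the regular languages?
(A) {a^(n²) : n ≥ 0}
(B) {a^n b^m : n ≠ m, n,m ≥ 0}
(A) {a^(n²) : n ≥ 0}

(A) {a^(n²) : n ≥ 0} requires the CFL pumping lemma.

- {a^n b^m : n ≠ m, n,m ≥ 0} is context-free (but not regular)
  • Can be shown non-regular with the regular pumping lemma
  • After pumping a's, we can make n = m

- {a^(n²) : n ≥ 0} is NOT context-free
  • Requires the CFL pumping lemma to prove
  • Gaps between squares grow unboundedly

The CFL pumping lemma is "stronger" in that it can prove non-membership
in the larger class of context-free languages.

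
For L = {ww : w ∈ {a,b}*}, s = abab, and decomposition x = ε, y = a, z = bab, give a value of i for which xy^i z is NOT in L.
i = 0

xy⁰z = ε · ε · bab = bab; bab has odd length 3, so it cannot be written as ww and is not in L.
(Other choices also work, e.g. i = 2, 3; only i = 1 is guaranteed to stay in L since xy¹z = s.)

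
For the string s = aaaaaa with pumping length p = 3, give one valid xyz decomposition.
x = '', y = 'a', z = 'aaaaa'

For s = aaaaaa and p = 3, one valid decomposition is:
- x = '' (length 0)
- y = 'a' (length 1)
- z = 'aaaaa' (length 5)

Verification:
- xyz = '' + 'a' + 'aaaaa' = aaaaaa ✓
- |xy| = 1 ≤ 3 ✓
- |y| = 1 > 0 ✓

All pumping lemma constraints are satisfied.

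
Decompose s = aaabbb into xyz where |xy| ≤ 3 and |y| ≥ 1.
x = '', y = 'a', z = 'aabbb'

For s = aaabbb and p = 3, one valid decomposition is:
- x = '' (length 0)
- y = 'a' (length 1)
- z = 'aabbb' (length 5)

Verification:
- xyz = '' + 'a' + 'aabbb' = aaabbb ✓
- |xy| = 1 ≤ 3 ✓
- |y| = 1 > 0 ✓

All pumping lemma constraints are satisfied.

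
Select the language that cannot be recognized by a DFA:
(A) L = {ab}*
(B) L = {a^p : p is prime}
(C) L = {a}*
(B) {a^p : p is prime}

(B) L = {a^p : p is prime} is NOT regular.

The pumping lemma can be used to prove this:
After pumping, the length becomes composite

The other languages are regular because they can be recognized by finite automata.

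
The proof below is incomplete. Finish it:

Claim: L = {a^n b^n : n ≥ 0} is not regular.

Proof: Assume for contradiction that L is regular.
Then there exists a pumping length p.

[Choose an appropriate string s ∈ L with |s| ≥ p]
s = a^p b^p

This string is in L (has equal a's and b's) and has length 2p ≥ p.
Any decomposition xyz with |xy| ≤ p means y consists only of a's,
so pumping will unbalance the counts.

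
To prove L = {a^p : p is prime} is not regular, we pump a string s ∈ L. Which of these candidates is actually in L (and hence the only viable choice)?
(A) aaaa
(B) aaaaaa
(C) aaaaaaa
(C) aaaaaaa

The pumping lemma is applied to a string s that lies in L, so first check membership of each option:
- (A) aaaa has length 4 = 2 × 2, which is not prime, so it is not in L ✗
- (B) aaaaaa has length 6 = 2 × 3, which is not prime, so it is not in L ✗
- (C) aaaaaaa has length 7, which is prime, so it is in L ✓

Only (C) aaaaaaa is in L, so it is the only candidate that could play the role of s.
(In a complete proof one picks s in terms of the pumping length p so that |s| ≥ p is guaranteed; a fixed string like aaaaaaa illustrates the shape of such an s.)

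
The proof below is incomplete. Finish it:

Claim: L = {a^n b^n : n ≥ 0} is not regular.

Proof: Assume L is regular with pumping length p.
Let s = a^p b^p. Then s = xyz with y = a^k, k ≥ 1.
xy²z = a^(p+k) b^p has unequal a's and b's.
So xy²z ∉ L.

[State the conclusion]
This contradicts the pumping lemma for regular languages,
which guarantees xy^i z ∈ L for all i ≥ 0.

Since our assumption that L is regular leads to a contradiction,
we conclude that L = {a^n b^n : n ≥ 0} is NOT regular. ∎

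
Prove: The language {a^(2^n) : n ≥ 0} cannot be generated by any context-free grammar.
Assume for contradiction that L is context-free, and let p ≥ 1 be the pumping length given by the pumping lemma for CFLs.
Choose s = a^(2^p). Then s ∈ L and |s| = 2^p ≥ p.
By the CFL pumping lemma, s = uvxyz for some u, v, x, y, z with |vxy| ≤ p, |vy| ≥ 1, and uv^i xy^i z ∈ L for every i ≥ 0.
All symbols are a's, so only lengths matter: let k = |vy|, with 1 ≤ k ≤ |vxy| ≤ p < 2^p.

Take i = 2: |uv²xy²z| = 2^p + k, and 2^p < 2^p + k < 2^p + 2^p = 2^(p+1).
So the length lies strictly between consecutive powers of two and is not a power of 2; uv²xy²z ∉ L.

This contradicts the CFL pumping lemma, which requires uv^i xy^i z ∈ L for all i ≥ 0.
Hence L = {a^(2^n) : n ≥ 0} is not context-free. ∎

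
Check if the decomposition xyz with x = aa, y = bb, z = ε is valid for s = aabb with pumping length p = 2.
Violated: |xy| ≤ p

The decomposition x = aa, y = bb, z = ε for s = aabb with p = 2
violates the constraint: |xy| ≤ p

|xy| = |aabb| = 4 > 2 = p. The decomposition puts too many characters in xy.

Pumping lemma constraints:
1. xyz = s (decomposition is valid)
2. |xy| ≤ p
3. |y| > 0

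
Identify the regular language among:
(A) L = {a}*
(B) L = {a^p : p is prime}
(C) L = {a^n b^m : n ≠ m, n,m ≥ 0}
(A) {a}*

(A) L = {a}* is regular.

This can be recognized by a finite automaton (DFA/NFA).
Regular expressions like {a}* define regular languages.

The other choices are not regular:
- {a^p : p is prime}: After pumping, the length becomes composite
- {a^n b^m : n ≠ m, n,m ≥ 0}: After pumping a's, we can make n = m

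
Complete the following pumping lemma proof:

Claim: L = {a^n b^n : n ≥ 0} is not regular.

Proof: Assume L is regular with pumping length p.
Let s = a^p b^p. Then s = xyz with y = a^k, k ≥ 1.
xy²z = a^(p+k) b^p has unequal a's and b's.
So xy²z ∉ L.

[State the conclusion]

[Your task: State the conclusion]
This contradicts the pumping lemma for regular languages,
which guarantees xy^i z ∈ L for all i ≥ 0.

Since our assumption that L is regular leads to a contradiction,
we conclude that L = {a^n b^n : n ≥ 0} is NOT regular. ∎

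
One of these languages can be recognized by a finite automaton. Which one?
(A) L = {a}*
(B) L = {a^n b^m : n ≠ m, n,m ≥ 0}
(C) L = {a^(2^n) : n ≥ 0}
(A) {a}*

(A) L = {a}* is regular.

This can be recognized by a finite automaton (DFA/NFA).
Regular expressions like {a}* define regular languages.

The other choices are not regular:
- {a^(2^n) : n ≥ 0}: After pumping, length is no longer a power of 2
- {a^n b^m : n ≠ m, n,m ≥ 0}: After pumping a's, we can make n = m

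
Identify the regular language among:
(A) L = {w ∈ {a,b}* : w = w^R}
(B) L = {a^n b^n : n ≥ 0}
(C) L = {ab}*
(C) {ab}*

(C) L = {ab}* is regular.

This can be recognized by a finite automaton (DFA/NFA).
Regular expressions like {ab}* define regular languages.

The other choices are not regular:
- {a^n b^n : n ≥ 0}: After pumping, the number of a's and b's become unequal
- {w ∈ {a,b}* : w = w^R}: After pumping, the string is no longer symmetric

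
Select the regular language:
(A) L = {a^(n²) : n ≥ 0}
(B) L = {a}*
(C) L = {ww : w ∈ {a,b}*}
(B) {a}*

(B) L = {a}* is regular.

This can be recognized by a finite automaton (DFA/NFA).
Regular expressions like {a}* define regular languages.

The other choices are not regular:
- {ww : w ∈ {a,b}*}: After pumping, the two halves no longer match
- {a^(n²) : n ≥ 0}: After pumping, length is no longer a perfect square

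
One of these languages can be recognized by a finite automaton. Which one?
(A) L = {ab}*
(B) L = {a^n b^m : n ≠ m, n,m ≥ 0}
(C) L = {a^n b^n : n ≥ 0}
(A) {ab}*

(A) L = {ab}* is regular.

This can be recognized by a finite automaton (DFA/NFA).
Regular expressions like {ab}* define regular languages.

The other choices are not regular:
- {a^n b^m : n ≠ m, n,m ≥ 0}: After pumping a's, we can make n = m
- {a^n b^n : n ≥ 0}: After pumping, the number of a's and b's become unequal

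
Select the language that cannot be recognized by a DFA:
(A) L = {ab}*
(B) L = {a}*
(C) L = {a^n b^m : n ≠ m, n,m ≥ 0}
(C) {a^n b^m : n ≠ m, n,m ≥ 0}

(C) L = {a^n b^m : n ≠ m, n,m ≥ 0} is NOT regular.

The pumping lemma can be used to prove this:
After pumping a's, we can make n = m

The other languages are regular because they can be recognized by finite automata.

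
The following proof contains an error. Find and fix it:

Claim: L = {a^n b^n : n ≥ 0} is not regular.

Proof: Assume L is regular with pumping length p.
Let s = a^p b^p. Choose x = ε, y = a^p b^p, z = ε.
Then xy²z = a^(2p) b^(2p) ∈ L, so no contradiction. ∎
Error: The decomposition violates |xy| ≤ p. With y = a^p b^p, |xy| = |y| = 2p > p. (The proof also miscomputes xy²z, which would be a^p b^p a^p b^p rather than a^(2p) b^(2p), and it wrongly treats one harmless decomposition as settling the matter — the prover does not get to choose the decomposition.)

Correction: The pumping lemma requires |xy| ≤ p, and the argument must handle every decomposition satisfying |xy| ≤ p, |y| ≥ 1. Since s starts with p a's, any such y consists only of a's, say y = a^k with k ≥ 1. Then xy²z = a^(p+k) b^p has unequal numbers of a's and b's, so xy²z ∉ L — the required contradiction.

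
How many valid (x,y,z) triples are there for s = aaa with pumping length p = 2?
3

For s = 'aaa' with pumping length p = 2:

Constraints: |xy| ≤ 2, |y| > 0

Valid decompositions (|xy| ≤ p, |y| ≥ 1):
  • x='', y='a', z='aa'
  • x='a', y='a', z='a'
  • x='', y='aa', z='a'

Total count: 3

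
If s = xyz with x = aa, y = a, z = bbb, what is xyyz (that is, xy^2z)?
aaaabbb

Given x = 'aa', y = 'a', z = 'bbb' and i = 2:

xy^2z = x + y·y·...·y (2 times) + z
       = 'aa' + 'a'^2 + 'bbb'
       = 'aa' + 'aa' + 'bbb'
       = 'aaaabbb'

The pumped string is 'aaaabbb' with length 7.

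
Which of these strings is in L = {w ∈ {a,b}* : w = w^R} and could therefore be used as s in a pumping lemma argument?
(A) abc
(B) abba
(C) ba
(B) abba

The pumping lemma is applied to a string s that lies in L, so first check membership of each option:
- (A) abc reversed is cba ≠ abc, so it is not a palindrome and is not in L ✗
- (B) abba reversed is abba, the same string, so it is a palindrome and is in L ✓
- (C) ba reversed is ab ≠ ba, so it is not a palindrome and is not in L ✗

Only (B) abba is in L, so it is the only candidate that could play the role of s.
(In a complete proof one picks s in terms of the pumping length p so that |s| ≥ p is guaranteed; a fixed string like abba illustrates the shape of such an s.)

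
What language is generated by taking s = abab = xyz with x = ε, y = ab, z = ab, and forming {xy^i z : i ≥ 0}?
{xy^i z : i ≥ 0} = {(ab)^(i+1) : i ≥ 0} = {ab, abab, ababab, ...}

With x = ε, y = ab, z = ab: Pumping 'ab' gives strings of alternating a's and b's.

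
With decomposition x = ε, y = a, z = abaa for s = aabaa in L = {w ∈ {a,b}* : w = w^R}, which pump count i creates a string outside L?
i = 2

xy²z = ε · aa · abaa = aaabaa; aaabaa reversed is aabaaa ≠ aaabaa, so it is not a palindrome and is not in L.
(Other choices also work, e.g. i = 0, 3; only i = 1 is guaranteed to stay in L since xy¹z = s.)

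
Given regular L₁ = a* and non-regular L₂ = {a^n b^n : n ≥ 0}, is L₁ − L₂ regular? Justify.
Yes — L₁ − L₂ is regular.

The only string of a* that lies in {a^n b^n} is ε, so L₁ − L₂ = a* − {ε} = a⁺ = aa*, which is regular.

Note that the bare facts "L₁ regular, L₂ non-regular" do not settle the question by themselves: the closure of regular languages under ∪, ∩, complement and difference applies only when BOTH operands are regular. With a non-regular operand the result can come out regular or non-regular depending on the specific languages, so one has to work out L₁ − L₂ for this particular pair, as above.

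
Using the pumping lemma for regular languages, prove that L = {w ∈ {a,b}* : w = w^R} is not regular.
Assume for contradiction that L is regular, and let p ≥ 1 be the pumping length given by the pumping lemma.
Choose s = a^p b a^p. Then s ∈ L (it reads the same in both directions) and |s| = 2p + 1 ≥ p.
By the pumping lemma, s = xyz for some x, y, z with |xy| ≤ p, |y| ≥ 1, and xy^i z ∈ L for every i ≥ 0.
Since |xy| ≤ p and the first p symbols of s are all a's, y = a^k for some k with 1 ≤ k ≤ p.

Take i = 0: xy⁰z = a^(p − k) b a^p.
Its reversal is a^p b a^(p − k). These differ because the block of a's before the unique b has length p − k in one and p in the other, and p − k ≠ p since k ≥ 1. So xy⁰z is not a palindrome, i.e. xy⁰z ∉ L.

This contradicts the pumping lemma, which requires xy^i z ∈ L for all i ≥ 0.
Hence L = {w ∈ {a,b}* : w = w^R} is not regular. ∎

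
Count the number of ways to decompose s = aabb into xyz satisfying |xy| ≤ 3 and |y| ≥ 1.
6

For s = 'aabb' with pumping length p = 3:

Constraints: |xy| ≤ 3, |y| > 0

Valid decompositions (|xy| ≤ p, |y| ≥ 1):
  • x='', y='a', z='abb'
  • x='a', y='a', z='bb'
  • x='', y='aa', z='bb'
  • x='aa', y='b', z='b'
  • x='a', y='ab', z='b'
  • x='', y='aab', z='b'

Total count: 6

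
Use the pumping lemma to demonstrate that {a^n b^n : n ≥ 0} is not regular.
Assume for contradiction that L is regular, and let p ≥ 1 be the pumping length given by the pumping lemma.
Choose s = a^p b^p. Then s ∈ L and |s| = 2p ≥ p.
By the pumping lemma, s = xyz for some x, y, z with |xy| ≤ p, |y| ≥ 1, and xy^i z ∈ L for every i ≥ 0.
Since |xy| ≤ p and the first p symbols of s are all a's, we must have y = a^k for some k with 1 ≤ k ≤ p.

Take i = 2: xy²z = a^(p + k) b^p.
This string has p + k a's but p b's, and p + k > p because k ≥ 1. So xy²z ∉ L.

This contradicts the pumping lemma, which requires xy^i z ∈ L for all i ≥ 0.
Hence L = {a^n b^n : n ≥ 0} is not regular. ∎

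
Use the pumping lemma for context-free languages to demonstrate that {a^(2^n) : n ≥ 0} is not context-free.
Assume for contradiction that L is context-free, and let p ≥ 1 be the pumping length given by the pumping lemma for CFLs.
Choose s = a^(2^p). Then s ∈ L and |s| = 2^p ≥ p.
By the CFL pumping lemma, s = uvxyz for some u, v, x, y, z with |vxy| ≤ p, |vy| ≥ 1, and uv^i xy^i z ∈ L for every i ≥ 0.
All symbols are a's, so only lengths matter: let k = |vy|, with 1 ≤ k ≤ |vxy| ≤ p < 2^p.

Take i = 2: |uv²xy²z| = 2^p + k, and 2^p < 2^p + k < 2^p + 2^p = 2^(p+1).
So the length lies strictly between consecutive powers of two and is not a power of 2; uv²xy²z ∉ L.

This contradicts the CFL pumping lemma, which requires uv^i xy^i z ∈ L for all i ≥ 0.
Hence L = {a^(2^n) : n ≥ 0} is not context-free. ∎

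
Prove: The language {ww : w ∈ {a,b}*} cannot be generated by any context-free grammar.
Assume for contradiction that L is context-free, and let p ≥ 1 be the pumping length given by the pumping lemma for CFLs.
Choose s = a^p b^p a^p b^p. Then s ∈ L (take w = a^p b^p) and |s| = 4p ≥ p.
By the CFL pumping lemma, s = uvxyz for some u, v, x, y, z with |vxy| ≤ p, |vy| ≥ 1, and uv^i xy^i z ∈ L for every i ≥ 0.

Write s as four blocks A₁ B₁ A₂ B₂ with A₁ = A₂ = a^p and B₁ = B₂ = b^p. Since |vxy| ≤ p, the window vxy lies inside at most two adjacent blocks. Take i = 0 and let t = uxz, so |t| = 4p − |vy| with 1 ≤ |vy| ≤ p. If |t| is odd, t ∉ L immediately, so assume |vy| is even (hence |vy| ≥ 2) and |t|/2 = 2p − |vy|/2, which satisfies p ≤ |t|/2 ≤ 2p − 1.

Case 1 (vxy inside A₁B₁): t = a^(p−j) b^(p−l) a^p b^p with j + l = |vy|. The second half of t has length < 2p, so it is a suffix of the trailing a^p b^p and ends in b; the first half is a^(p−j) b^(p−l) a^((j+l)/2), which ends in a because (j+l)/2 ≥ 1. The halves differ, so t ∉ L.

Case 2 (vxy inside B₁A₂, straddling the middle): t = a^p b^(p−j) a^(p−l) b^p with j + l = |vy|. If t = ww, then w is a prefix of t of length ≥ p, so w begins with a^p; and w is a suffix of t of length ≥ p, so w ends with b^p. That forces |w| ≥ 2p, contradicting |w| = |t|/2 ≤ 2p − 1. So t ∉ L.

Case 3 (vxy inside A₂B₂): t = a^p b^p a^(p−j) b^(p−l) with j + l = |vy|. The first half of t is a prefix of a^p b^p, so it begins with a; the second half is b^((j+l)/2) a^(p−j) b^(p−l), which begins with b. The halves differ, so t ∉ L.

In every case uv⁰xy⁰z = uxz ∉ L.

This contradicts the CFL pumping lemma, which requires uv^i xy^i z ∈ L for all i ≥ 0.
Hence L = {ww : w ∈ {a,b}*} is not context-free. ∎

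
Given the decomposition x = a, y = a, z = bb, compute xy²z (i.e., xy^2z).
aaabb

Given x = 'a', y = 'a', z = 'bb' and i = 2:

xy^2z = x + y·y·...·y (2 times) + z
       = 'a' + 'a'^2 + 'bb'
       = 'a' + 'aa' + 'bb'
       = 'aaabb'

The pumped string is 'aaabb' with length 5.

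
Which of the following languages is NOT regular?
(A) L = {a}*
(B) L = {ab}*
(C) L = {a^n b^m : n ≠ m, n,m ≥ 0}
(C) {a^n b^m : n ≠ m, n,m ≥ 0}

(C) L = {a^n b^m : n ≠ m, n,m ≥ 0} is NOT regular.

The pumping lemma can be used to prove this:
After pumping a's, we can make n = m

The other languages are regular because they can be recognized by finite automata.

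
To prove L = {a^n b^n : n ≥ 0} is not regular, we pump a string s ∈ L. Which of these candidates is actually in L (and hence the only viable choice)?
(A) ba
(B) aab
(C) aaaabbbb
(C) aaaabbbb

The pumping lemma is applied to a string s that lies in L, so first check membership of each option:
- (A) ba has an a after a b, so it is not of the form a^n b^n and is not in L ✗
- (B) aab has 2 a's and 1 b's; 2 ≠ 1, so it is not in L ✗
- (C) aaaabbbb = a^4 b^4 has equal counts (4 = 4), so it is in L ✓

Only (C) aaaabbbb is in L, so it is the only candidate that could play the role of s.
(In a complete proof one picks s in terms of the pumping length p so that |s| ≥ p is guaranteed; a fixed string like aaaabbbb illustrates the shape of such an s.)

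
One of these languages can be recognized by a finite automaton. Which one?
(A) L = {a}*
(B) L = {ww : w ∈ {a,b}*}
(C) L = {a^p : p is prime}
(A) {a}*

(A) L = {a}* is regular.

This can be recognized by a finite automaton (DFA/NFA).
Regular expressions like {a}* define regular languages.

The other choices are not regular:
- {ww : w ∈ {a,b}*}: After pumping, the two halves no longer match
- {a^p : p is prime}: After pumping, the length becomes composite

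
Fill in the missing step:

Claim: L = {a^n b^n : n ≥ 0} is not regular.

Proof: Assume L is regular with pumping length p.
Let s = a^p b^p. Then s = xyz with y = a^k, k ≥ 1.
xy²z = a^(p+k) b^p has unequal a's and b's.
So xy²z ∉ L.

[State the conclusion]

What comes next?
This contradicts the pumping lemma for regular languages,
which guarantees xy^i z ∈ L for all i ≥ 0.

Since our assumption that L is regular leads to a contradiction,
we conclude that L = {a^n b^n : n ≥ 0} is NOT regular. ∎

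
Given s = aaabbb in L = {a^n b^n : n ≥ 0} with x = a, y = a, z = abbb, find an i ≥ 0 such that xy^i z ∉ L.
i = 2

xy²z = a · aa · abbb = aaaabbb; aaaabbb has 4 a's and 3 b's; 4 ≠ 3, so it is not in L.
(Other choices also work, e.g. i = 0, 3; only i = 1 is guaranteed to stay in L since xy¹z = s.)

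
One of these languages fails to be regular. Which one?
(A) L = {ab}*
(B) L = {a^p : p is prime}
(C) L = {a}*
(B) {a^p : p is prime}

(B) L = {a^p : p is prime} is NOT regular.

The pumping lemma can be used to prove this:
After pumping, the length becomes composite

The other languages are regular because they can be recognized by finite automata.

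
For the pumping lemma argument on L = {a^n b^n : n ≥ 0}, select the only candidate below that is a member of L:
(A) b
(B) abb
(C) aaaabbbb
(C) aaaabbbb

The pumping lemma is applied to a string s that lies in L, so first check membership of each option:
- (A) b has 0 a's and 1 b's; 0 ≠ 1, so it is not in L ✗
- (B) abb has 1 a's and 2 b's; 1 ≠ 2, so it is not in L ✗
- (C) aaaabbbb = a^4 b^4 has equal counts (4 = 4), so it is in L ✓

Only (C) aaaabbbb is in L, so it is the only candidate that could play the role of s.
(In a complete proof one picks s in terms of the pumping length p so that |s| ≥ p is guaranteed; a fixed string like aaaabbbb illustrates the shape of such an s.)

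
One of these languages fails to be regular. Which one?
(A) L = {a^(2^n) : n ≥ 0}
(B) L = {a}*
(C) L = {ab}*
(A) {a^(2^n) : n ≥ 0}

(A) L = {a^(2^n) : n ≥ 0} is NOT regular.

The pumping lemma can be used to prove this:
After pumping, length is no longer a power of 2

The other languages are regular because they can be recognized by finite automata.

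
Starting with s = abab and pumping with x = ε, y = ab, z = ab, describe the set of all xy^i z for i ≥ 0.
{xy^i z : i ≥ 0} = {(ab)^(i+1) : i ≥ 0} = {ab, abab, ababab, ...}

With x = ε, y = ab, z = ab: Pumping 'ab' gives strings of alternating a's and b's.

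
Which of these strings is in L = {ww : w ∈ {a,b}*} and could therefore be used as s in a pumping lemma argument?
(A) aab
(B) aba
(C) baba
(C) baba

The pumping lemma is applied to a string s that lies in L, so first check membership of each option:
- (A) aab has odd length 3, so it cannot be written as ww and is not in L ✗
- (B) aba has odd length 3, so it cannot be written as ww and is not in L ✗
- (C) baba splits into halves ba · ba, which are equal, so it is in L (w = ba) ✓

Only (C) baba is in L, so it is the only candidate that could play the role of s.
(In a complete proof one picks s in terms of the pumping length p so that |s| ≥ p is guaranteed; a fixed string like baba illustrates the shape of such an s.)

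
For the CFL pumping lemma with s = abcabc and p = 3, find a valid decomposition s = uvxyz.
u='ab', v='c', x='a', y='b', z='c'

For s = abcabc with pumping length p = 3:

One valid decomposition:
- u = 'ab'
- v = 'c'
- x = 'a'
- y = 'b'
- z = 'c'

Verification:
- uvxyz = 'ab' + 'c' + 'a' + 'b' + 'c' = abcabc ✓
- |vxy| = |'cab'| = 3 ≤ 3 ✓
- |vy| = |'cb'| = 2 > 0 ✓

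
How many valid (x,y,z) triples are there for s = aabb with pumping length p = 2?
3

For s = 'aabb' with pumping length p = 2:

Constraints: |xy| ≤ 2, |y| > 0

Valid decompositions (|xy| ≤ p, |y| ≥ 1):
  • x='', y='a', z='abb'
  • x='a', y='a', z='bb'
  • x='', y='aa', z='bb'

Total count: 3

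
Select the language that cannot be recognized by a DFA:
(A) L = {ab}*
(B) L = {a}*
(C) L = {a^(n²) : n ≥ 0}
(C) {a^(n²) : n ≥ 0}

(C) L = {a^(n²) : n ≥ 0} is NOT regular.

The pumping lemma can be used to prove this:
After pumping, length is no longer a perfect square

The other languages are regular because they can be recognized by finite automata.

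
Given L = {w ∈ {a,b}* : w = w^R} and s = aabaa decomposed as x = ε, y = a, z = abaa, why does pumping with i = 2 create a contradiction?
xy²z = aaabaa ∉ L

Pumping with i = 2 replaces y = a by y² = aa:
- Original: s = xyz = aabaa; aabaa reversed is aabaa, the same string, so it is a palindrome and is in L
- Pumped: xy²z = ε · aa · abaa = aaabaa
- aaabaa reversed is aabaaa ≠ aaabaa, so it is not a palindrome and is not in L

The pumping lemma would require xy²z ∈ L, so this decomposition yields a contradiction.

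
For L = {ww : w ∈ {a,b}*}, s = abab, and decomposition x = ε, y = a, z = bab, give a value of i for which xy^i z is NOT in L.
i = 2

xy²z = ε · aa · bab = aabab; aabab has odd length 5, so it cannot be written as ww and is not in L.
(Other choices also work, e.g. i = 0, 3; only i = 1 is guaranteed to stay in L since xy¹z = s.)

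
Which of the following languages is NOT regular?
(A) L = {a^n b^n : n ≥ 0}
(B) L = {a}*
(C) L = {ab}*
(A) {a^n b^n : n ≥ 0}

(A) L = {a^n b^n : n ≥ 0} is NOT regular.

The pumping lemma can be used to prove this:
After pumping, the number of a's and b's become unequal

The other languages are regular because they can be recognized by finite automata.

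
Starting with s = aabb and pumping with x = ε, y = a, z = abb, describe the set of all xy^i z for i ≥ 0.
{xy^i z : i ≥ 0} = {a^(i+1) b^2 : i ≥ 0} = {abb, aabb, aaabb, ...}

With x = ε, y = a, z = abb: Starting with aabb and pumping the first 'a' (z = abb keeps the second 'a'), we get strings with i+1 a's followed by 2 b's for i = 0, 1, 2, ...; note bb is not produced because z always contributes one a.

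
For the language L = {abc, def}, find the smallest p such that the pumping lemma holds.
p = 4

For a finite language L, the pumping lemma holds vacuously if p > max|s| for s ∈ L.

The longest string in L = {abc, def} has length 3.
If p = 4, then no string s ∈ L has |s| ≥ p, so the condition is vacuously true.

The minimum pumping length is p = 4.

Why no smaller p works: for any p ≤ 3, the longest string s ∈ L has |s| = 3 ≥ p, so it would
have to be pumpable; but pumping up (i = 2, 3, ...) produces ever longer strings, which cannot all lie in the
finite language L. So the pumping property fails for every p ≤ 3.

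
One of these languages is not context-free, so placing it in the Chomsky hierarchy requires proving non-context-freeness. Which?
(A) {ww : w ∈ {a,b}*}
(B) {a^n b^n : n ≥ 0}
(A) {ww : w ∈ {a,b}*}

(A) {ww : w ∈ {a,b}*} requires the CFL pumping lemma.

- {a^n b^n : n ≥ 0} is context-free (but not regular)
  • Can be shown non-regular with the regular pumping lemma
  • After pumping, the number of a's and b's become unequal

- {ww : w ∈ {a,b}*} is NOT context-free
  • Requires the CFL pumping lemma to prove
  • Cannot verify equality of two arbitrary substrings

The CFL pumping lemma is "stronger" in that it can prove non-membership
in the larger class of context-free languages.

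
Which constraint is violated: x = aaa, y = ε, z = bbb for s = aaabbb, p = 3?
Violated: |y| > 0

The decomposition x = aaa, y = ε, z = bbb for s = aaabbb with p = 3
violates the constraint: |y| > 0

|y| = 0, but the pumping lemma requires |y| > 0 (y must be non-empty).

Pumping lemma constraints:
1. xyz = s (decomposition is valid)
2. |xy| ≤ p
3. |y| > 0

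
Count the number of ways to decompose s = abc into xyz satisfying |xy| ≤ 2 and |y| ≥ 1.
3

For s = 'abc' with pumping length p = 2:

Constraints: |xy| ≤ 2, |y| > 0

Valid decompositions (|xy| ≤ p, |y| ≥ 1):
  • x='', y='a', z='bc'
  • x='a', y='b', z='c'
  • x='', y='ab', z='c'

Total count: 3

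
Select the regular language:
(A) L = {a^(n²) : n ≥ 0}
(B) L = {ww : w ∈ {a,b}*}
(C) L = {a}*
(C) {a}*

(C) L = {a}* is regular.

This can be recognized by a finite automaton (DFA/NFA).
Regular expressions like {a}* define regular languages.

The other choices are not regular:
- {ww : w ∈ {a,b}*}: After pumping, the two halves no longer match
- {a^(n²) : n ≥ 0}: After pumping, length is no longer a perfect square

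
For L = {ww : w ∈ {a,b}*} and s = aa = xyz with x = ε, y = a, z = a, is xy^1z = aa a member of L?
Yes

xy¹z = ε · a · a = aa.
aa splits into halves a · a, which are equal, so it is in L (w = a).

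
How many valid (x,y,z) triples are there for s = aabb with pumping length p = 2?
3

For s = 'aabb' with pumping length p = 2:

Constraints: |xy| ≤ 2, |y| > 0

Valid decompositions (|xy| ≤ p, |y| ≥ 1):
  • x='', y='a', z='abb'
  • x='a', y='a', z='bb'
  • x='', y='aa', z='bb'

Total count: 3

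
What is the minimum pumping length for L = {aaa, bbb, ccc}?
p = 4

For a finite language L, the pumping lemma holds vacuously if p > max|s| for s ∈ L.

The longest string in L = {aaa, bbb, ccc} has length 3.
If p = 4, then no string s ∈ L has |s| ≥ p, so the condition is vacuously true.

The minimum pumping length is p = 4.

Why no smaller p works: for any p ≤ 3, the longest string s ∈ L has |s| = 3 ≥ p, so it would
have to be pumpable; but pumping up (i = 2, 3, ...) produces ever longer strings, which cannot all lie in the
finite language L. So the pumping property fails for every p ≤ 3.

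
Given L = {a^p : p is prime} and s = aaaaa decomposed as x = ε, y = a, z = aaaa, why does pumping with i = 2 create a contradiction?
xy²z = aaaaaa ∉ L

Pumping with i = 2 replaces y = a by y² = aa:
- Original: s = xyz = aaaaa; aaaaa has length 5, which is prime, so it is in L
- Pumped: xy²z = ε · aa · aaaa = aaaaaa
- aaaaaa has length 6 = 2 × 3, which is not prime, so it is not in L

The pumping lemma would require xy²z ∈ L, so this decomposition yields a contradiction.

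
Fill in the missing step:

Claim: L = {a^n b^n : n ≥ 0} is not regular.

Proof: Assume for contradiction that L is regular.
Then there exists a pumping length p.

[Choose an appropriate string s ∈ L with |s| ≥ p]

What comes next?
s = a^p b^p

This string is in L (has equal a's and b's) and has length 2p ≥ p.
Any decomposition xyz with |xy| ≤ p means y consists only of a's,
so pumping will unbalance the counts.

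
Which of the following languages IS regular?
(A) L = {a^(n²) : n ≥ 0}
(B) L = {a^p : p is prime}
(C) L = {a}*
(C) {a}*

(C) L = {a}* is regular.

This can be recognized by a finite automaton (DFA/NFA).
Regular expressions like {a}* define regular languages.

The other choices are not regular:
- {a^(n²) : n ≥ 0}: After pumping, length is no longer a perfect square
- {a^p : p is prime}: After pumping, the length becomes composite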